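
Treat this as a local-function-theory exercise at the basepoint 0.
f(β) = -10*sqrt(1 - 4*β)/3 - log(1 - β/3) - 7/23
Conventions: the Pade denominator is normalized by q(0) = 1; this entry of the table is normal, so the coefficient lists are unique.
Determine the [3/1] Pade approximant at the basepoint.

Taylor coefficients needed (expand at 0): a_0 = -251/69, a_1 = 7, a_2 = 121/18, a_3 = 1081/81, a_4 = 10801/324.
Write the denominator as Q(β) = 1 + q1*β. Requiring Q*f - P = O(β^5) with deg P <= 3 kills the coefficients of β^4..β^4 in Q*f:
  β^4: a_4 + q1*a_3 = 0, i.e. 10801/324 + (1081/81)*q1 = 0.
Solving this linear system: q1 = -10801/4324.
The numerator is Q*f truncated at degree 3: P0 = a_0 = -251/69; P1 = a_1 + q1*a_0 = 4799543/298356; P2 = a_2 + q1*a_1 = -418861/38916; P3 = a_3 + q1*a_2 = -2413801/700488.

The Pade approximant has numerator coefficients [-251/69, 4799543/298356, -418861/38916, -2413801/700488]; denominator coefficients [1, -10801/4324].


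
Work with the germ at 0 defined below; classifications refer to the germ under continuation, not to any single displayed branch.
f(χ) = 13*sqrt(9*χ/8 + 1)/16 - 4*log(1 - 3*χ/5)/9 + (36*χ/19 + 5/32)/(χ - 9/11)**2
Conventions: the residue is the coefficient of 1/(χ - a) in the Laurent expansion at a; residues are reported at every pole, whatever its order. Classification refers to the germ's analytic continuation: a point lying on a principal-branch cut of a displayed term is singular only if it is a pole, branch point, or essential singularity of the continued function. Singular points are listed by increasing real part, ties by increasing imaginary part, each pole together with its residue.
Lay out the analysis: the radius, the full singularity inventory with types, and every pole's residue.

Denominator factor (χ - 9/11)^2: pole of order 2 at 9/11, modulus 9/11.
Branch term (13/16)*sqrt(1 - χ/(-8/9)): its argument vanishes at χ = -8/9, a square-root branch point, modulus 8/9.
Branch term (-4/9)*log(1 - χ/(5/3)): its argument vanishes at χ = 5/3, a logarithmic branch point, modulus 5/3.
The radius of convergence is the smallest modulus among the singular points: 9/11.
The branch terms are analytic at 9/11 and contribute nothing to the residue; only the rational part matters.
At the order-2 pole 9/11 set g(χ) = (χ - (9/11))^2*(rational part) = 36*χ/19 + 5/32.
Order-2 pole: residue = g'(a); g'(9/11) = 36/19, so the residue is 36/19.
List the singular points by increasing real part (a conjugate pair: the negative imaginary part first).

Radius of convergence at 0: 9/11.
At -8/9: an algebraic (square-root) branch point.
At 9/11: a pole of order 2; residue 36/19.
At 5/3: a logarithmic branch point.


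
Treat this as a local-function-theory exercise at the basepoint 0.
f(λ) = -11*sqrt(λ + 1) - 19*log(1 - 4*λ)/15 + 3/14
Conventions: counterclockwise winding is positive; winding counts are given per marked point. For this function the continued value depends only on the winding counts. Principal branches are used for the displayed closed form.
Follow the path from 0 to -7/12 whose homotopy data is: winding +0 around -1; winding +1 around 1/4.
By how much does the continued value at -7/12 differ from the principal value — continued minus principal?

Continued minus principal equals -(38/15)*pi*i.

The rational part is single-valued and drops out of the difference; each branch term changes only by its own monodromy.
(-19/15)*log(1 - λ/(1/4)): each positive loop around 1/4 adds 2*pi*i to the log, so winding +1 contributes (-19/15)*(1)*2*pi*i = -(38/15)*pi*i.
(-11)*sqrt(1 - λ/(-1)): winding +0 is even, the square root returns to the same sheet, contribution 0.
Summing the contributions at λ = -7/12 gives -(38/15)*pi*i.


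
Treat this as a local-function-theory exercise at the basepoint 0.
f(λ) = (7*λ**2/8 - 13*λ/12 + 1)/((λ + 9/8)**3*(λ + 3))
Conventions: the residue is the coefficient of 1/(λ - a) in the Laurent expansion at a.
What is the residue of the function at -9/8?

The residue is 6208/3375.

At the order-3 pole -9/8 set g(λ) = (λ - (-9/8))^3*f(λ) = (7*λ**2/8 - 13*λ/12 + 1)/(λ + 3).
Order-3 pole: residue = g''(a)/2; g''(-9/8) = 12416/3375, so the residue is 6208/3375.


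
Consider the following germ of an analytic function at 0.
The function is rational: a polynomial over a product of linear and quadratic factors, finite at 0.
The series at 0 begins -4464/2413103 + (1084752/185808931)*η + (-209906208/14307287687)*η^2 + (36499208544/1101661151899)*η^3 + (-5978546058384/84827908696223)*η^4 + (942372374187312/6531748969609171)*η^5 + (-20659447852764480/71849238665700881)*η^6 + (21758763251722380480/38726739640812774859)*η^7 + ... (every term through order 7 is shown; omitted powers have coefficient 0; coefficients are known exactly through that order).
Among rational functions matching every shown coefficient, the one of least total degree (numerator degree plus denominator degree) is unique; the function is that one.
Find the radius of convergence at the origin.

No rational of total degree below 5 reproduces all 8 coefficients; solving the [0/5] Pade equations on them gives f(η) = 31/(37*(η - 11)**3*(η + 7/12)**2), whose expansion matches every shown term.
Denominator factor (η + 7/12)^2: pole of order 2 at -7/12, modulus 7/12.
Denominator factor (η - 11)^3: pole of order 3 at 11, modulus 11.
The radius of convergence is the smallest modulus among the singular points: 7/12.

The radius of convergence is 7/12.


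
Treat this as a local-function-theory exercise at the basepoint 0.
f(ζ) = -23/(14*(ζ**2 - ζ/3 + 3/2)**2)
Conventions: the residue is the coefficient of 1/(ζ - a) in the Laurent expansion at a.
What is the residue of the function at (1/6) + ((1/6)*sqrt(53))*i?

The residue is ((621/19663)*sqrt(53))*i.

The factor ζ**2 - ζ/3 + 3/2 splits as (ζ - a)(ζ - a') with a = (1/6) + ((1/6)*sqrt(53))*i, a' = (1/6) - ((1/6)*sqrt(53))*i. At the order-2 pole a set g(ζ) = (ζ - a)^2*f(ζ) = [-23/14] / (ζ - a')^2.
Order-2 pole: residue = g'(a); g'((1/6) + ((1/6)*sqrt(53))*i) = ((621/19663)*sqrt(53))*i, so the residue is ((621/19663)*sqrt(53))*i.


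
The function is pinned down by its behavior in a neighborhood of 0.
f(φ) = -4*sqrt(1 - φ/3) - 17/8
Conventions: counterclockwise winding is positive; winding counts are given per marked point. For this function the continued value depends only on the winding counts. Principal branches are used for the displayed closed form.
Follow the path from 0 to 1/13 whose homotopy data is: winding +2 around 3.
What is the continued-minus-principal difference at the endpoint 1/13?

Continued minus principal equals 0.

The rational part is single-valued and drops out of the difference; each branch term changes only by its own monodromy.
(-4)*sqrt(1 - φ/(3)): winding +2 is even, the square root returns to the same sheet, contribution 0.
Summing the contributions at φ = 1/13 gives 0.


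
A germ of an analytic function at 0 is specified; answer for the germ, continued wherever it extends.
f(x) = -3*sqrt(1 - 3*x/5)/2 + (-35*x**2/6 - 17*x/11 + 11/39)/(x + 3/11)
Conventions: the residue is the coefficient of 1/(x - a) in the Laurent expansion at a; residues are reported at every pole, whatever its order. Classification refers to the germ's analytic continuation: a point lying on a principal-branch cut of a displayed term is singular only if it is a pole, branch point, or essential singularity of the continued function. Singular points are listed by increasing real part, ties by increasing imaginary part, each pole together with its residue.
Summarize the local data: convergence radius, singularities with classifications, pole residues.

Radius of convergence at 0: 3/11.
At -3/11: a pole of order 1; residue 2545/9438.
At 5/3: an algebraic (square-root) branch point.

Denominator factor (x + 3/11): pole of order 1 at -3/11, modulus 3/11.
Branch term (-3/2)*sqrt(1 - x/(5/3)): its argument vanishes at x = 5/3, a square-root branch point, modulus 5/3.
The radius of convergence is the smallest modulus among the singular points: 3/11.
The branch term is analytic at -3/11 and contributes nothing to the residue; only the rational part matters.
At the order-1 pole -3/11 set g(x) = (x - (-3/11))*(rational part) = -35*x**2/6 - 17*x/11 + 11/39.
Simple pole: residue = g(a) at a = -3/11, which is 2545/9438.
List the singular points by increasing real part (a conjugate pair: the negative imaginary part first).


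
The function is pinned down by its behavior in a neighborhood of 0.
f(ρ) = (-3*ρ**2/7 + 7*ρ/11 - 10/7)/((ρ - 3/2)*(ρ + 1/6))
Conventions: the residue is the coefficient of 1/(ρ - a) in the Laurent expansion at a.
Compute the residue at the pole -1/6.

The residue is 1429/1540.

At the order-1 pole -1/6 set g(ρ) = (ρ - (-1/6))*f(ρ) = (-3*ρ**2/7 + 7*ρ/11 - 10/7)/(ρ - 3/2).
Simple pole: residue = g(a) at a = -1/6, which is 1429/1540.


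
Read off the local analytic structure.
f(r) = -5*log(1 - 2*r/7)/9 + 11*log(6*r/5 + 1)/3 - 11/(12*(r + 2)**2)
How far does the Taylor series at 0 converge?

Denominator factor (r + 2)^2: pole of order 2 at -2, modulus 2.
Branch term (11/3)*log(1 - r/(-5/6)): its argument vanishes at r = -5/6, a logarithmic branch point, modulus 5/6.
Branch term (-5/9)*log(1 - r/(7/2)): its argument vanishes at r = 7/2, a logarithmic branch point, modulus 7/2.
The radius of convergence is the smallest modulus among the singular points: 5/6.

The radius of convergence is 5/6.


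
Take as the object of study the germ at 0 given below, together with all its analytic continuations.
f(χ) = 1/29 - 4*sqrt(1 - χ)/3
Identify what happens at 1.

The point is an algebraic (square-root) branch point.

The term (-4/3)*sqrt(1 - χ/(1)) has argument 1 - 1/(1) = 0 at 1: a square-root (algebraic, two-sheeted) branch point; the remaining terms are analytic or single-valued there.


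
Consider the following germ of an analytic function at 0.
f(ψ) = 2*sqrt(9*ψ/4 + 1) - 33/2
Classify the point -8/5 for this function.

There is no denominator, hence no pole anywhere.
Branch term sqrt(1 - ψ/(-4/9)): argument at -8/5 is -13/5, nonzero, so -8/5 is not its branch point (a point on a principal cut is still regular for the continued germ).
So the germ continues analytically to -8/5.

The point is a regular point.


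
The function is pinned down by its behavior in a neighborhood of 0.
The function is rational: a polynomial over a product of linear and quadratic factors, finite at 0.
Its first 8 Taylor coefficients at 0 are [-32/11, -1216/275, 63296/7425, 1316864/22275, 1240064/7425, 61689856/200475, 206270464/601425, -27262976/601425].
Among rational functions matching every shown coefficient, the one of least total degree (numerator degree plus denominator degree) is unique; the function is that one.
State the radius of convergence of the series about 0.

No rational of total degree below 6 reproduces all 8 coefficients; solving the [2/4] Pade equations on them gives f(ξ) = (-19*ξ**2/33 + 39*ξ/25 - 9/22)/(ξ**2 - ξ + 3/8)**2, whose expansion matches every shown term.
Denominator factor (ξ**2 - ξ + 3/8)^2: discriminant -1/2, complex-conjugate roots (1/2) + ((1/4)*sqrt(2))*i and (1/2) - ((1/4)*sqrt(2))*i; poles of order 2, moduli (1/4)*sqrt(6) and (1/4)*sqrt(6).
The radius of convergence is the smallest modulus among the singular points: (1/4)*sqrt(6).

The radius of convergence is (1/4)*sqrt(6).


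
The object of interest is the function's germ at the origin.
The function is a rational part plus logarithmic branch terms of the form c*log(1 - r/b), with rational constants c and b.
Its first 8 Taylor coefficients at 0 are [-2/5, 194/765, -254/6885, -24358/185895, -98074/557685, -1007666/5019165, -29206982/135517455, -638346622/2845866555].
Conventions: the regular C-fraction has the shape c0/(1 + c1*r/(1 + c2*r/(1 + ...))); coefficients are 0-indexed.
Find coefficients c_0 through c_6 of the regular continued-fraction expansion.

Taylor coefficients (read off): a_0 = -2/5, a_1 = 194/765, a_2 = -254/6885, a_3 = -24358/185895, a_4 = -98074/557685, a_5 = -1007666/5019165, a_6 = -29206982/135517455.
c0 = a_0 = -2/5. Peel one level at a time: if S = 1 + c*r/S' with S'(0) = 1, then c is the r-coefficient of S and S' = c*r/(S - 1).
S_1 = c0/f = 1 + (97/153)*r + (7250/23409)*r^2 + ...; c1 = 97/153.
S_2 = c1*r/(S_1 - 1) = 1 + (-7250/14841)*r + (1229750/2286387)*r^2 + ...; c2 = -7250/14841.
S_3 = c2*r/(S_2 - 1) = 1 + (83623/75951)*r + (1806046/613089)*r^2 + ...; c3 = 83623/75951.
S_4 = c3*r/(S_3 - 1) = 1 + (-10305086/3851577)*r + (434843725/5879764323)*r^2 + ...; c4 = -10305086/3851577.
S_5 = c4*r/(S_4 - 1) = 1 + (130004825/4703262498)*r + (7363980875/914207524164)*r^2 + ...; c5 = 130004825/4703262498.
S_6 = c5*r/(S_5 - 1) = 1 + (-49963340585/171452515014)*r + ...; c6 = -49963340585/171452515014.

The regular C-fraction coefficients are [-2/5, 97/153, -7250/14841, 83623/75951, -10305086/3851577, 130004825/4703262498, -49963340585/171452515014].


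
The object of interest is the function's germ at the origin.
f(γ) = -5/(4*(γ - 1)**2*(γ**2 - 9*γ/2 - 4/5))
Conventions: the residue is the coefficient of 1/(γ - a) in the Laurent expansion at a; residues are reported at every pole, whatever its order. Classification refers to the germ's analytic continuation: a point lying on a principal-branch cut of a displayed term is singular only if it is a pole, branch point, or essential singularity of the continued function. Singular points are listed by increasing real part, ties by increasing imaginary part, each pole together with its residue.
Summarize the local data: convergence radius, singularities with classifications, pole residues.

Denominator factor (γ - 1)^2: pole of order 2 at 1, modulus 1.
Denominator factor (γ**2 - 9*γ/2 - 4/5): discriminant 469/20, real irrational roots 9/4 + (1/20)*sqrt(2345) and 9/4 - (1/20)*sqrt(2345); poles of order 1, moduli 9/4 + (1/20)*sqrt(2345) and -9/4 + (1/20)*sqrt(2345).
The radius of convergence is the smallest modulus among the singular points: -9/4 + (1/20)*sqrt(2345).
The factor γ**2 - 9*γ/2 - 4/5 splits as (γ - a)(γ - a') with a = 9/4 - (1/20)*sqrt(2345), a' = 9/4 + (1/20)*sqrt(2345). At the order-1 pole a set g(γ) = (γ - a)*f(γ) = [-5/(4*(γ - 1)**2)] / (γ - a').
Simple pole: residue = g(a) at a = 9/4 - (1/20)*sqrt(2345), which is 625/7396 + (7425/3468724)*sqrt(2345).
At the order-2 pole 1 set g(γ) = (γ - (1))^2*f(γ) = -5/(4*(γ**2 - 9*γ/2 - 4/5)).
Order-2 pole: residue = g'(a); g'(1) = -625/3698, so the residue is -625/3698.
The factor γ**2 - 9*γ/2 - 4/5 splits as (γ - a)(γ - a') with a = 9/4 + (1/20)*sqrt(2345), a' = 9/4 - (1/20)*sqrt(2345). At the order-1 pole a set g(γ) = (γ - a)*f(γ) = [-5/(4*(γ - 1)**2)] / (γ - a').
Simple pole: residue = g(a) at a = 9/4 + (1/20)*sqrt(2345), which is 625/7396 - (7425/3468724)*sqrt(2345).
List the singular points by increasing real part (a conjugate pair: the negative imaginary part first).

Radius of convergence at 0: -9/4 + (1/20)*sqrt(2345).
At 9/4 - (1/20)*sqrt(2345): a pole of order 1; residue 625/7396 + (7425/3468724)*sqrt(2345).
At 1: a pole of order 2; residue -625/3698.
At 9/4 + (1/20)*sqrt(2345): a pole of order 1; residue 625/7396 - (7425/3468724)*sqrt(2345).


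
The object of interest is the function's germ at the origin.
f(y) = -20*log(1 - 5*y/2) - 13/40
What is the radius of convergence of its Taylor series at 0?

Branch term (-20)*log(1 - y/(2/5)): its argument vanishes at y = 2/5, a logarithmic branch point, modulus 2/5.
The radius of convergence is the smallest modulus among the singular points: 2/5.

The radius of convergence is 2/5.


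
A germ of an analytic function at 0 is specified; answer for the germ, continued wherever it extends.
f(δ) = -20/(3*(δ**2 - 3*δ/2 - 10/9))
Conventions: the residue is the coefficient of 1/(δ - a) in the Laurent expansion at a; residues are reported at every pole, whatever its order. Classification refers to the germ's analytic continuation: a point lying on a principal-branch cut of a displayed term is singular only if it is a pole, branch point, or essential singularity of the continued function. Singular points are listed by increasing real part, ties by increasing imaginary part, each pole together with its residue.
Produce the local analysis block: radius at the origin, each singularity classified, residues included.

Denominator factor (δ**2 - 3*δ/2 - 10/9): discriminant 241/36, real irrational roots 3/4 + (1/12)*sqrt(241) and 3/4 - (1/12)*sqrt(241); poles of order 1, moduli 3/4 + (1/12)*sqrt(241) and -3/4 + (1/12)*sqrt(241).
The radius of convergence is the smallest modulus among the singular points: -3/4 + (1/12)*sqrt(241).
The factor δ**2 - 3*δ/2 - 10/9 splits as (δ - a)(δ - a') with a = 3/4 - (1/12)*sqrt(241), a' = 3/4 + (1/12)*sqrt(241). At the order-1 pole a set g(δ) = (δ - a)*f(δ) = [-20/3] / (δ - a').
Simple pole: residue = g(a) at a = 3/4 - (1/12)*sqrt(241), which is (40/241)*sqrt(241).
The factor δ**2 - 3*δ/2 - 10/9 splits as (δ - a)(δ - a') with a = 3/4 + (1/12)*sqrt(241), a' = 3/4 - (1/12)*sqrt(241). At the order-1 pole a set g(δ) = (δ - a)*f(δ) = [-20/3] / (δ - a').
Simple pole: residue = g(a) at a = 3/4 + (1/12)*sqrt(241), which is -(40/241)*sqrt(241).
List the singular points by increasing real part (a conjugate pair: the negative imaginary part first).

Radius of convergence at 0: -3/4 + (1/12)*sqrt(241).
At 3/4 - (1/12)*sqrt(241): a pole of order 1; residue (40/241)*sqrt(241).
At 3/4 + (1/12)*sqrt(241): a pole of order 1; residue -(40/241)*sqrt(241).


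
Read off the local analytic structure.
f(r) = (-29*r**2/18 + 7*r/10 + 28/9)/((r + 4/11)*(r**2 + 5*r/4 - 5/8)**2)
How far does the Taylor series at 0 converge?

Denominator factor (r**2 + 5*r/4 - 5/8)^2: discriminant 65/16, real irrational roots -5/8 + (1/8)*sqrt(65) and -5/8 - (1/8)*sqrt(65); poles of order 2, moduli -5/8 + (1/8)*sqrt(65) and 5/8 + (1/8)*sqrt(65).
Denominator factor (r + 4/11): pole of order 1 at -4/11, modulus 4/11.
The radius of convergence is the smallest modulus among the singular points: 4/11.

The radius of convergence is 4/11.


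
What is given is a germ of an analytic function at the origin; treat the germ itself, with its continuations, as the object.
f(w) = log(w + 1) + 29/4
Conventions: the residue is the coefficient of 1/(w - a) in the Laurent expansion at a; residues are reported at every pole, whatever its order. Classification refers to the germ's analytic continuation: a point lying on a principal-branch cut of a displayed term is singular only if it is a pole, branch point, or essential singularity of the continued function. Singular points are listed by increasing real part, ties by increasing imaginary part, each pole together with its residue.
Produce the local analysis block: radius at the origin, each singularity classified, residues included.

Branch term (1)*log(1 - w/(-1)): its argument vanishes at w = -1, a logarithmic branch point, modulus 1.
The radius of convergence is the smallest modulus among the singular points: 1.

Radius of convergence at 0: 1.
At -1: a logarithmic branch point.


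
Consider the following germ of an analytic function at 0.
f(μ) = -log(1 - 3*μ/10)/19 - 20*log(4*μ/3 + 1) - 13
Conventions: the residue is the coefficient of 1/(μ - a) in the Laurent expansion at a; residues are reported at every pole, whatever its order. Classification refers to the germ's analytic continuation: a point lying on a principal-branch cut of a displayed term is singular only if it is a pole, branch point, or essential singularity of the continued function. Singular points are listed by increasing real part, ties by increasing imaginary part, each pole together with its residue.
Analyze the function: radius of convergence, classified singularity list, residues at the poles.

Radius of convergence at 0: 3/4.
At -3/4: a logarithmic branch point.
At 10/3: a logarithmic branch point.

Branch term (-20)*log(1 - μ/(-3/4)): its argument vanishes at μ = -3/4, a logarithmic branch point, modulus 3/4.
Branch term (-1/19)*log(1 - μ/(10/3)): its argument vanishes at μ = 10/3, a logarithmic branch point, modulus 10/3.
The radius of convergence is the smallest modulus among the singular points: 3/4.
List the singular points by increasing real part (a conjugate pair: the negative imaginary part first).


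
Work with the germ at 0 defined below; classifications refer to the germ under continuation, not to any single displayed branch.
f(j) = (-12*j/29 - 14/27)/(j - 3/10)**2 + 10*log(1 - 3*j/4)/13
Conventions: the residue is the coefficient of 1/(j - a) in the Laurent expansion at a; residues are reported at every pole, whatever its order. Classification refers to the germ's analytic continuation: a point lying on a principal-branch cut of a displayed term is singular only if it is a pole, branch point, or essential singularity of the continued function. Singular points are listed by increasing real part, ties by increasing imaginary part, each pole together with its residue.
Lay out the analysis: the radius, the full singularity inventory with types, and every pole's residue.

Radius of convergence at 0: 3/10.
At 3/10: a pole of order 2; residue -12/29.
At 4/3: a logarithmic branch point.

Denominator factor (j - 3/10)^2: pole of order 2 at 3/10, modulus 3/10.
Branch term (10/13)*log(1 - j/(4/3)): its argument vanishes at j = 4/3, a logarithmic branch point, modulus 4/3.
The radius of convergence is the smallest modulus among the singular points: 3/10.
The branch term is analytic at 3/10 and contributes nothing to the residue; only the rational part matters.
At the order-2 pole 3/10 set g(j) = (j - (3/10))^2*(rational part) = -12*j/29 - 14/27.
Order-2 pole: residue = g'(a); g'(3/10) = -12/29, so the residue is -12/29.
List the singular points by increasing real part (a conjugate pair: the negative imaginary part first).


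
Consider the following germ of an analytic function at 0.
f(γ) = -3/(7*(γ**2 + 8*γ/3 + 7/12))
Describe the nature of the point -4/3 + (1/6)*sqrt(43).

The point is a pole of order 1.

The denominator factor γ**2 + 8*γ/3 + 7/12 vanishes at -4/3 + (1/6)*sqrt(43) and appears to the power 1; the numerator there equals -3/7, nonzero, and no other factor vanishes.
Hence a pole whose order is the multiplicity, 1.


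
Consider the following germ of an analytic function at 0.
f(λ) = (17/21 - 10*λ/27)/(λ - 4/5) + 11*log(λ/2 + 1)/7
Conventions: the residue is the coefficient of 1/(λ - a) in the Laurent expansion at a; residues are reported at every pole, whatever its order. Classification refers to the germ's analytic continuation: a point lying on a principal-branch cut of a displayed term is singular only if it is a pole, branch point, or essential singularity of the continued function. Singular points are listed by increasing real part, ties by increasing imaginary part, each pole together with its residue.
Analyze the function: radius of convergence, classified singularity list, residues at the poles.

Denominator factor (λ - 4/5): pole of order 1 at 4/5, modulus 4/5.
Branch term (11/7)*log(1 - λ/(-2)): its argument vanishes at λ = -2, a logarithmic branch point, modulus 2.
The radius of convergence is the smallest modulus among the singular points: 4/5.
The branch term is analytic at 4/5 and contributes nothing to the residue; only the rational part matters.
At the order-1 pole 4/5 set g(λ) = (λ - (4/5))*(rational part) = 17/21 - 10*λ/27.
Simple pole: residue = g(a) at a = 4/5, which is 97/189.
List the singular points by increasing real part (a conjugate pair: the negative imaginary part first).

Radius of convergence at 0: 4/5.
At -2: a logarithmic branch point.
At 4/5: a pole of order 1; residue 97/189.


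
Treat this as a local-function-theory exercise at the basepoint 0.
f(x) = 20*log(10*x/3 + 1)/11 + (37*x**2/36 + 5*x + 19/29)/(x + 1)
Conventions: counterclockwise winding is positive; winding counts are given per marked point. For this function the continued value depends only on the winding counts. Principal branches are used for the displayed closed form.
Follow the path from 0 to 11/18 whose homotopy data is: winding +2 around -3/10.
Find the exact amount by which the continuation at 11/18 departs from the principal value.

The rational part is single-valued and drops out of the difference; each branch term changes only by its own monodromy.
(20/11)*log(1 - x/(-3/10)): each positive loop around -3/10 adds 2*pi*i to the log, so winding +2 contributes (20/11)*(2)*2*pi*i = (80/11)*pi*i.
Summing the contributions at x = 11/18 gives (80/11)*pi*i.

Continued minus principal equals (80/11)*pi*i.


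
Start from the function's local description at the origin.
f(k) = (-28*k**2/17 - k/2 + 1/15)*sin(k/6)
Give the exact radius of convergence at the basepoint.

The radius of convergence is infinite.

The factor sin(k/6) is entire and contributes no finite singular point.
The polynomial part has no poles.
No finite singular points: the Taylor series at 0 converges everywhere.


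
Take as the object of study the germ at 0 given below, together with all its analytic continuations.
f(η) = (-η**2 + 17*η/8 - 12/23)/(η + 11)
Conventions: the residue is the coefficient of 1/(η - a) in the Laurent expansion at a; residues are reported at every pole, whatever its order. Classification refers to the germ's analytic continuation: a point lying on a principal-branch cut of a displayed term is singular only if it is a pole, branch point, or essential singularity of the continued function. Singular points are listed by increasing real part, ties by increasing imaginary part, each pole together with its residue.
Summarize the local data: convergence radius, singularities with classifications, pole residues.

Radius of convergence at 0: 11.
At -11: a pole of order 1; residue -26661/184.

Denominator factor (η + 11): pole of order 1 at -11, modulus 11.
The radius of convergence is the smallest modulus among the singular points: 11.
At the order-1 pole -11 set g(η) = (η - (-11))*f(η) = -η**2 + 17*η/8 - 12/23.
Simple pole: residue = g(a) at a = -11, which is -26661/184.


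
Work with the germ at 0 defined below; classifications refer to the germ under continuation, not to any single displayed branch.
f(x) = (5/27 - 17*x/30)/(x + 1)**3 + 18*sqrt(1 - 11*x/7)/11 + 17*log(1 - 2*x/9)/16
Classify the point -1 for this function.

The point is a pole of order 3.

The denominator factor x + 1 vanishes at -1 and appears to the power 3; the numerator there equals 203/270, nonzero, and no other factor vanishes.
The branch terms are analytic at this point.
Hence a pole whose order is the multiplicity, 3.


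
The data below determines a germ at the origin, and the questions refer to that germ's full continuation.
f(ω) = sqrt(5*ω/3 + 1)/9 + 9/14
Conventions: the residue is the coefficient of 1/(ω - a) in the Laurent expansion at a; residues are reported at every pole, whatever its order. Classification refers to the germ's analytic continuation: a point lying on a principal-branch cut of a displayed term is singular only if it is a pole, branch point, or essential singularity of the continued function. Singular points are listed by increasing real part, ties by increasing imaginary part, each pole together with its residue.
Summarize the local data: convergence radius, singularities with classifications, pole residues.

Radius of convergence at 0: 3/5.
At -3/5: an algebraic (square-root) branch point.

Branch term (1/9)*sqrt(1 - ω/(-3/5)): its argument vanishes at ω = -3/5, a square-root branch point, modulus 3/5.
The radius of convergence is the smallest modulus among the singular points: 3/5.


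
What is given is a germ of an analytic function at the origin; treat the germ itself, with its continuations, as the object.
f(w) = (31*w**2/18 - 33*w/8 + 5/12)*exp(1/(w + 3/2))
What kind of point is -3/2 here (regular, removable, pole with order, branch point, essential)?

The exponent 1/(w - (-3/2)) has a pole at -3/2, so exp(1/(w - (-3/2))) takes every nonzero value near it: an essential singularity (not a pole of any order).

The point is an essential singularity.


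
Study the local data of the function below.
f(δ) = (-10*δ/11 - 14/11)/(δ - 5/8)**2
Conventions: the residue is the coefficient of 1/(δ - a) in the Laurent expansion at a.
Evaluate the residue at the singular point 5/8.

The residue is -10/11.

At the order-2 pole 5/8 set g(δ) = (δ - (5/8))^2*f(δ) = -10*δ/11 - 14/11.
Order-2 pole: residue = g'(a); g'(5/8) = -10/11, so the residue is -10/11.


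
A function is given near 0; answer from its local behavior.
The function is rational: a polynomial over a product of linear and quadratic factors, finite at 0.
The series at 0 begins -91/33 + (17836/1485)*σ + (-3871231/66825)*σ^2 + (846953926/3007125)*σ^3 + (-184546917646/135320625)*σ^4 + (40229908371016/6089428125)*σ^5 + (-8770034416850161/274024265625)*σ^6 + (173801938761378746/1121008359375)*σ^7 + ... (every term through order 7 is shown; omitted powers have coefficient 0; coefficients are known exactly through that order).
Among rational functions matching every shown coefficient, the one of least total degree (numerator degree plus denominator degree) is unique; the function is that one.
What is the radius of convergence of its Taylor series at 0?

No rational of total degree below 4 reproduces all 8 coefficients; solving the [0/4] Pade equations on them gives f(σ) = -39/(11*(σ**2 - 7*σ/5 + 9/5)*(σ**2 + 11*σ/3 + 5/7)), whose expansion matches every shown term.
Denominator factor (σ**2 + 11*σ/3 + 5/7): discriminant 667/63, real irrational roots -11/6 + (1/42)*sqrt(4669) and -11/6 - (1/42)*sqrt(4669); poles of order 1, moduli 11/6 - (1/42)*sqrt(4669) and 11/6 + (1/42)*sqrt(4669).
Denominator factor (σ**2 - 7*σ/5 + 9/5): discriminant -131/25, complex-conjugate roots (7/10) + ((1/10)*sqrt(131))*i and (7/10) - ((1/10)*sqrt(131))*i; poles of order 1, moduli (3/5)*sqrt(5) and (3/5)*sqrt(5).
The radius of convergence is the smallest modulus among the singular points: 11/6 - (1/42)*sqrt(4669).

The radius of convergence is 11/6 - (1/42)*sqrt(4669).


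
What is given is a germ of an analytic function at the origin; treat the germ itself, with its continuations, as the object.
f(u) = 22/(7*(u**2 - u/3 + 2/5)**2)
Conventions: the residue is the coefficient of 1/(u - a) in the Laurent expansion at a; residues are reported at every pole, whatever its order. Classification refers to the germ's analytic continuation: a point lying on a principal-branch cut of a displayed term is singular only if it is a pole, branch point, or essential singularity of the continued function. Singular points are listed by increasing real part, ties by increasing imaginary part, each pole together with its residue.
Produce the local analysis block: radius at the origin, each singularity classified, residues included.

Radius of convergence at 0: (1/5)*sqrt(10).
At (1/6) - ((1/30)*sqrt(335))*i: a pole of order 2; residue ((5940/31423)*sqrt(335))*i.
At (1/6) + ((1/30)*sqrt(335))*i: a pole of order 2; residue -((5940/31423)*sqrt(335))*i.

Denominator factor (u**2 - u/3 + 2/5)^2: discriminant -67/45, complex-conjugate roots (1/6) + ((1/30)*sqrt(335))*i and (1/6) - ((1/30)*sqrt(335))*i; poles of order 2, moduli (1/5)*sqrt(10) and (1/5)*sqrt(10).
The radius of convergence is the smallest modulus among the singular points: (1/5)*sqrt(10).
The factor u**2 - u/3 + 2/5 splits as (u - a)(u - a') with a = (1/6) - ((1/30)*sqrt(335))*i, a' = (1/6) + ((1/30)*sqrt(335))*i. At the order-2 pole a set g(u) = (u - a)^2*f(u) = [22/7] / (u - a')^2.
Order-2 pole: residue = g'(a); g'((1/6) - ((1/30)*sqrt(335))*i) = ((5940/31423)*sqrt(335))*i, so the residue is ((5940/31423)*sqrt(335))*i.
The factor u**2 - u/3 + 2/5 splits as (u - a)(u - a') with a = (1/6) + ((1/30)*sqrt(335))*i, a' = (1/6) - ((1/30)*sqrt(335))*i. At the order-2 pole a set g(u) = (u - a)^2*f(u) = [22/7] / (u - a')^2.
Order-2 pole: residue = g'(a); g'((1/6) + ((1/30)*sqrt(335))*i) = -((5940/31423)*sqrt(335))*i, so the residue is -((5940/31423)*sqrt(335))*i.
List the singular points by increasing real part (a conjugate pair: the negative imaginary part first).


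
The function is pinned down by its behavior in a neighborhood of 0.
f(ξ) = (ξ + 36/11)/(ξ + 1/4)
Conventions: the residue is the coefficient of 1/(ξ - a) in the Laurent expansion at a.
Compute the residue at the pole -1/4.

At the order-1 pole -1/4 set g(ξ) = (ξ - (-1/4))*f(ξ) = ξ + 36/11.
Simple pole: residue = g(a) at a = -1/4, which is 133/44.

The residue is 133/44.


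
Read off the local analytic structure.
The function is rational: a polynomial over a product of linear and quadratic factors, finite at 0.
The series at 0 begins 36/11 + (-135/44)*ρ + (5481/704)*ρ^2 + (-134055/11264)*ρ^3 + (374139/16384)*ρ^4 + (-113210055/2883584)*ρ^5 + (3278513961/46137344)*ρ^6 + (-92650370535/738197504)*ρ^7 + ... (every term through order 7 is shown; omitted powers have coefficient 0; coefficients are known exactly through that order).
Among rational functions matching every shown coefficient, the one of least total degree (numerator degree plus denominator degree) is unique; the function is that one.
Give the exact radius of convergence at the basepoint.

No rational of total degree below 2 reproduces all 8 coefficients; solving the [0/2] Pade equations on them gives f(ρ) = -24/(11*(ρ**2 - 5*ρ/8 - 2/3)), whose expansion matches every shown term.
Denominator factor (ρ**2 - 5*ρ/8 - 2/3): discriminant 587/192, real irrational roots 5/16 + (1/48)*sqrt(1761) and 5/16 - (1/48)*sqrt(1761); poles of order 1, moduli 5/16 + (1/48)*sqrt(1761) and -5/16 + (1/48)*sqrt(1761).
The radius of convergence is the smallest modulus among the singular points: -5/16 + (1/48)*sqrt(1761).

The radius of convergence is -5/16 + (1/48)*sqrt(1761).


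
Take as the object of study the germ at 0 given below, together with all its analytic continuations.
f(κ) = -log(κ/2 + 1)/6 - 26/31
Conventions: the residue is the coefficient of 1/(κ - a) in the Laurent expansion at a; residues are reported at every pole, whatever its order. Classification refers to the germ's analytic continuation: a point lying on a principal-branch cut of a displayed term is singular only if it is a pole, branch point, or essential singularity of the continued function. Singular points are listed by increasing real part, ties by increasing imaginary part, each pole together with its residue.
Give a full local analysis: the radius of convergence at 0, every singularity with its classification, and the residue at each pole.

Branch term (-1/6)*log(1 - κ/(-2)): its argument vanishes at κ = -2, a logarithmic branch point, modulus 2.
The radius of convergence is the smallest modulus among the singular points: 2.

Radius of convergence at 0: 2.
At -2: a logarithmic branch point.


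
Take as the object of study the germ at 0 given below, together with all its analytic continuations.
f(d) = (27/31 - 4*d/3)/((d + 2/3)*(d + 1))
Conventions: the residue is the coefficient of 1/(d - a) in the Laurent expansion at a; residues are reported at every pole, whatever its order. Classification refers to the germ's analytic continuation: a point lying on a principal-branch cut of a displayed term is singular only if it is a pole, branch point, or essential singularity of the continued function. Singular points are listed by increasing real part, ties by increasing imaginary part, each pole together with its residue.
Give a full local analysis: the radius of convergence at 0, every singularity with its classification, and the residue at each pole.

Radius of convergence at 0: 2/3.
At -1: a pole of order 1; residue -205/31.
At -2/3: a pole of order 1; residue 491/93.

Denominator factor (d + 1): pole of order 1 at -1, modulus 1.
Denominator factor (d + 2/3): pole of order 1 at -2/3, modulus 2/3.
The radius of convergence is the smallest modulus among the singular points: 2/3.
At the order-1 pole -1 set g(d) = (d - (-1))*f(d) = (27/31 - 4*d/3)/(d + 2/3).
Simple pole: residue = g(a) at a = -1, which is -205/31.
At the order-1 pole -2/3 set g(d) = (d - (-2/3))*f(d) = (27/31 - 4*d/3)/(d + 1).
Simple pole: residue = g(a) at a = -2/3, which is 491/93.
List the singular points by increasing real part (a conjugate pair: the negative imaginary part first).


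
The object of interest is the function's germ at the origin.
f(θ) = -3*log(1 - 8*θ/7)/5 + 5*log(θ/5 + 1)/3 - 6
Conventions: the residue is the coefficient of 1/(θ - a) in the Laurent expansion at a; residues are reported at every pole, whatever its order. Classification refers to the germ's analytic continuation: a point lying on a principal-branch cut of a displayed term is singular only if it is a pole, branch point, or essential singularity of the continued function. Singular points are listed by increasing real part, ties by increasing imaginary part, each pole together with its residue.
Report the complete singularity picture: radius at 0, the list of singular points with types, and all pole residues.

Radius of convergence at 0: 7/8.
At -5: a logarithmic branch point.
At 7/8: a logarithmic branch point.

Branch term (-3/5)*log(1 - θ/(7/8)): its argument vanishes at θ = 7/8, a logarithmic branch point, modulus 7/8.
Branch term (5/3)*log(1 - θ/(-5)): its argument vanishes at θ = -5, a logarithmic branch point, modulus 5.
The radius of convergence is the smallest modulus among the singular points: 7/8.
List the singular points by increasing real part (a conjugate pair: the negative imaginary part first).


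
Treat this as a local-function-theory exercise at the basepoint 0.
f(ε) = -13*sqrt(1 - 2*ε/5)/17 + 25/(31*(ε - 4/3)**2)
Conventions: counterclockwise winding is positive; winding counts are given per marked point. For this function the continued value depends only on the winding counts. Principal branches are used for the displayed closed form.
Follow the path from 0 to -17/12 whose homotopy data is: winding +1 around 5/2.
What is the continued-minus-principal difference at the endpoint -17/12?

Continued minus principal equals (13/255)*sqrt(1410).

The rational part is single-valued and drops out of the difference; each branch term changes only by its own monodromy.
(-13/17)*sqrt(1 - ε/(5/2)): winding +1 is odd, the square root flips sign, contributing -2*(-13/17)*sqrt(1 - (-17/12)/(5/2)) = -2*(-13/17)*sqrt(47/30) = (13/255)*sqrt(1410).
Summing the contributions at ε = -17/12 gives (13/255)*sqrt(1410).


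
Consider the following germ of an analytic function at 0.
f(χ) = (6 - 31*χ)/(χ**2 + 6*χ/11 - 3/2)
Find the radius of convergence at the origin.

The radius of convergence is -3/11 + (1/22)*sqrt(762).

Denominator factor (χ**2 + 6*χ/11 - 3/2): discriminant 762/121, real irrational roots -3/11 + (1/22)*sqrt(762) and -3/11 - (1/22)*sqrt(762); poles of order 1, moduli -3/11 + (1/22)*sqrt(762) and 3/11 + (1/22)*sqrt(762).
The radius of convergence is the smallest modulus among the singular points: -3/11 + (1/22)*sqrt(762).


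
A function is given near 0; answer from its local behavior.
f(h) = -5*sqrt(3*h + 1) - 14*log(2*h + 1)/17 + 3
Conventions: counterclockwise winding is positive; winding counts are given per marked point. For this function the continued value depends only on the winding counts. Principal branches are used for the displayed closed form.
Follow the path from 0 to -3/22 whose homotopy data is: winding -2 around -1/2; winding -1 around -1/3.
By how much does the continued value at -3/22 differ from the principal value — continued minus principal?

The rational part is single-valued and drops out of the difference; each branch term changes only by its own monodromy.
(-14/17)*log(1 - h/(-1/2)): each positive loop around -1/2 adds 2*pi*i to the log, so winding -2 contributes (-14/17)*(-2)*2*pi*i = (56/17)*pi*i.
(-5)*sqrt(1 - h/(-1/3)): winding -1 is odd, the square root flips sign, contributing -2*(-5)*sqrt(1 - (-3/22)/(-1/3)) = -2*(-5)*sqrt(13/22) = (5/11)*sqrt(286).
Summing the contributions at h = -3/22 gives ((5/11)*sqrt(286)) + ((56/17)*pi)*i.

Continued minus principal equals ((5/11)*sqrt(286)) + ((56/17)*pi)*i.


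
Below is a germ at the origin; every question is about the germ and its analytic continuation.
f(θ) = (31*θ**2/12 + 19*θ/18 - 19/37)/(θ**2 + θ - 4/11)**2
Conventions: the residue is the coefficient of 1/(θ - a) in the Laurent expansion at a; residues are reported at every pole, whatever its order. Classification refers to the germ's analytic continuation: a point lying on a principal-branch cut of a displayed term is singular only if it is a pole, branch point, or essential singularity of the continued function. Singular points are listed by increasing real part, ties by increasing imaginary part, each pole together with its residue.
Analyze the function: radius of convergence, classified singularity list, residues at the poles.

Denominator factor (θ**2 + θ - 4/11)^2: discriminant 27/11, real irrational roots -1/2 + (3/22)*sqrt(33) and -1/2 - (3/22)*sqrt(33); poles of order 2, moduli -1/2 + (3/22)*sqrt(33) and 1/2 + (3/22)*sqrt(33).
The radius of convergence is the smallest modulus among the singular points: -1/2 + (3/22)*sqrt(33).
The factor θ**2 + θ - 4/11 splits as (θ - a)(θ - a') with a = -1/2 - (3/22)*sqrt(33), a' = -1/2 + (3/22)*sqrt(33). At the order-2 pole a set g(θ) = (θ - a)^2*f(θ) = [31*θ**2/12 + 19*θ/18 - 19/37] / (θ - a')^2.
Order-2 pole: residue = g'(a); g'(-1/2 - (3/22)*sqrt(33)) = -(29021/161838)*sqrt(33), so the residue is -(29021/161838)*sqrt(33).
The factor θ**2 + θ - 4/11 splits as (θ - a)(θ - a') with a = -1/2 + (3/22)*sqrt(33), a' = -1/2 - (3/22)*sqrt(33). At the order-2 pole a set g(θ) = (θ - a)^2*f(θ) = [31*θ**2/12 + 19*θ/18 - 19/37] / (θ - a')^2.
Order-2 pole: residue = g'(a); g'(-1/2 + (3/22)*sqrt(33)) = (29021/161838)*sqrt(33), so the residue is (29021/161838)*sqrt(33).
List the singular points by increasing real part (a conjugate pair: the negative imaginary part first).

Radius of convergence at 0: -1/2 + (3/22)*sqrt(33).
At -1/2 - (3/22)*sqrt(33): a pole of order 2; residue -(29021/161838)*sqrt(33).
At -1/2 + (3/22)*sqrt(33): a pole of order 2; residue (29021/161838)*sqrt(33).
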